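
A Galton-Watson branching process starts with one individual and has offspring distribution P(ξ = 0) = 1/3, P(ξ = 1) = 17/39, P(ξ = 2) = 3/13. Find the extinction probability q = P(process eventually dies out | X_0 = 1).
q = 1

Mean offspring μ = 0·1/3 + 1·17/39 + 2·3/13 = 35/39 ≤ 1. For μ ≤ 1 with offspring not concentrated at 1, the Galton-Watson process goes extinct almost surely, so q = 1.
(Algebraic check: The pgf is f(s) = 1/3 + 17/39·s + 3/13·s². The extinction probability q is the smallest fixed point of f in [0, 1]. Setting s = f(s):
  3/13·s² + (17/39 − 1)·s + 1/3 = 0
  3/13·s² − (1/3 + 3/13)·s + 1/3 = 0
which factors as (s − 1)·(3/13·s − 1/3) = 0, giving roots s = 1 and s = (1/3)/(3/13) = 13/9. Since 13/9 ≥ 1, the smallest root in [0, 1] is s = 1.)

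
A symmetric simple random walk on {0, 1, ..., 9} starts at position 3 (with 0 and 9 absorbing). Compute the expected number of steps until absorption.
E[τ | X_0 = 3] = 18

Let v_k = E[τ | X_0 = k]. Boundary: v_0 = v_9 = 0. Recurrence: v_k = 1 + (v_{k-1} + v_{k+1})/2 for 1 ≤ k ≤ 8. The particular solution to v_k − (v_{k-1} + v_{k+1})/2 = 1 is v_k = −k^2. Adding homogeneous solution A + B k and matching boundaries gives v_k = k (9 − k). Substituting k = 3: v_3 = 3 · 6 = 18.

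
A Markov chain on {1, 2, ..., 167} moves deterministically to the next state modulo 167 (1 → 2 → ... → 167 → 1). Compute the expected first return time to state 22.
E[T_22 | X_0 = 22] = 167

The chain cycles deterministically, so starting at state 22 it returns in exactly 167 steps. Equivalently, the stationary distribution is uniform π_j = 1/167 for every state j, so by Kac's formula E[T_22] = 1/π_22 = 167.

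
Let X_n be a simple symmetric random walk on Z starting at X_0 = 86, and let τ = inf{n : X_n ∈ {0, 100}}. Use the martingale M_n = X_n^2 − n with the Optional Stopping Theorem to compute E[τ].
E[τ] = 1204

M_n = X_n^2 − n is a martingale (since E[X_{n+1}^2 | F_n] = X_n^2 + 1). By OST (τ has finite mean in a bounded region), E[M_τ] = E[M_0] = X_0^2 − 0 = 86^2 = 7396. Also E[M_τ] = E[X_τ^2] − E[τ]. The walk exits at 0 or 100, with P(hit 100 first) = 86/100, so E[X_τ^2] = 100^2 · 86/100 + 0 = 8600. Thus E[τ] = E[X_τ^2] − E[M_τ] = 8600 − 7396 = 1204 = 86(100 − 86) = 1204.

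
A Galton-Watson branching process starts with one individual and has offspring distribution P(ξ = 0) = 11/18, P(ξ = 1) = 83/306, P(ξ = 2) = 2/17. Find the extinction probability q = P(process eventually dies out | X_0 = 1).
q = 1

Mean offspring μ = 0·11/18 + 1·83/306 + 2·2/17 = 155/306 ≤ 1. For μ ≤ 1 with offspring not concentrated at 1, the Galton-Watson process goes extinct almost surely, so q = 1.
(Algebraic check: The pgf is f(s) = 11/18 + 83/306·s + 2/17·s². The extinction probability q is the smallest fixed point of f in [0, 1]. Setting s = f(s):
  2/17·s² + (83/306 − 1)·s + 11/18 = 0
  2/17·s² − (11/18 + 2/17)·s + 11/18 = 0
which factors as (s − 1)·(2/17·s − 11/18) = 0, giving roots s = 1 and s = (11/18)/(2/17) = 187/36. Since 187/36 ≥ 1, the smallest root in [0, 1] is s = 1.)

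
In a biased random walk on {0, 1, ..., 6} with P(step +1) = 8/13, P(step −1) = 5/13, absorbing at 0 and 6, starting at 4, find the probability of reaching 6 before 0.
P(hit 6 before 0) = (1 − (5/8)^4) / (1 − (5/8)^6) = 5696/6321

Let u_k denote P(reach 6 before 0 | start at k). Boundary: u_0 = 0, u_6 = 1. Recurrence: u_k = 8/13·u_{k+1} + 5/13·u_{k-1} for 1 ≤ k ≤ 5. Try u_k = A + B·r^k with r = q/p = (5/13)/(8/13) = 5/8. Substitution satisfies the recurrence; boundary conditions give:
  u_k = (1 − r^k) / (1 − r^N) = (1 − (5/8)^4) / (1 − (5/8)^6) = 5696/6321.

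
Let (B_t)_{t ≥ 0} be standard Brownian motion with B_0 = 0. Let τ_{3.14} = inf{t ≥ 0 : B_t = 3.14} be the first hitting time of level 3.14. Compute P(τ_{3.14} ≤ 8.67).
P(τ_{3.14} ≤ 8.67) = 2(1 − Φ(3.14/√8.67)) = 2(1 − Φ(1.0664)) ≈ 0.2862

By the reflection principle for standard BM, P(τ_b ≤ t) = 2 · P(B_t ≥ b). Since B_t ~ N(0, t), P(B_t ≥ 3.14) = 1 − Φ(3.14/√t) = 1 − Φ(3.14/√8.67) = 1 − Φ(1.0664) ≈ 0.14312. Doubling: P(τ_{3.14} ≤ 8.67) ≈ 2 · 0.14312 = 0.28624 ≈ 0.2862.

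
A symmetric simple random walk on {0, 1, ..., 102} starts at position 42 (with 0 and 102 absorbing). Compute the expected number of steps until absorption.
E[τ | X_0 = 42] = 2520

Let v_k = E[τ | X_0 = k]. Boundary: v_0 = v_102 = 0. Recurrence: v_k = 1 + (v_{k-1} + v_{k+1})/2 for 1 ≤ k ≤ 101. The particular solution to v_k − (v_{k-1} + v_{k+1})/2 = 1 is v_k = −k^2. Adding homogeneous solution A + B k and matching boundaries gives v_k = k (102 − k). Substituting k = 42: v_42 = 42 · 60 = 2520.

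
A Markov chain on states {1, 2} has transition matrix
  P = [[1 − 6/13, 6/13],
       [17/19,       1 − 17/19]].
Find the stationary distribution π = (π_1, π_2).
π_1 = 221/335, π_2 = 114/335

Solve πP = π with π_1 + π_2 = 1. From πP = π: π_1 · (1 − 6/13) + π_2 · 17/19 = π_1 ⇒ π_2 · 17/19 = π_1 · 6/13 ⇒ π_2/π_1 = (6/13)/(17/19) = 114/221. Together with π_1 + π_2 = 1:
  π_1 = (17/19)/(6/13 + 17/19) = (17/19)/(335/247) = 221/335,
  π_2 = (6/13)/(6/13 + 17/19) = (6/13)/(335/247) = 114/335.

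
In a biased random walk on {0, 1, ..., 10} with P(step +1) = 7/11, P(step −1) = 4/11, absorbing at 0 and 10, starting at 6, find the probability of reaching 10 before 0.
P(hit 10 before 0) = (1 − (4/7)^6) / (1 − (4/7)^10) = 8261841/8528081

Let u_k denote P(reach 10 before 0 | start at k). Boundary: u_0 = 0, u_10 = 1. Recurrence: u_k = 7/11·u_{k+1} + 4/11·u_{k-1} for 1 ≤ k ≤ 9. Try u_k = A + B·r^k with r = q/p = (4/11)/(7/11) = 4/7. Substitution satisfies the recurrence; boundary conditions give:
  u_k = (1 − r^k) / (1 − r^N) = (1 − (4/7)^6) / (1 − (4/7)^10) = 8261841/8528081.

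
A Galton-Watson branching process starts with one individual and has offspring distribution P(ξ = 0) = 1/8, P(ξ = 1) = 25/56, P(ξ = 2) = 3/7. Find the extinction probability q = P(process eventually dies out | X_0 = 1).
q = 7/24

The pgf is f(s) = 1/8 + 25/56·s + 3/7·s². The extinction probability q is the smallest fixed point of f in [0, 1]. Setting s = f(s):
  3/7·s² + (25/56 − 1)·s + 1/8 = 0
  3/7·s² − (1/8 + 3/7)·s + 1/8 = 0
which factors as (s − 1)·(3/7·s − 1/8) = 0, giving roots s = 1 and s = (1/8)/(3/7) = 7/24.
Mean offspring μ = 25/56 + 2·3/7 = 73/56 > 1 (supercritical), so q < 1. The extinction probability is the smaller root: q = (1/8)/(3/7) = 7/24.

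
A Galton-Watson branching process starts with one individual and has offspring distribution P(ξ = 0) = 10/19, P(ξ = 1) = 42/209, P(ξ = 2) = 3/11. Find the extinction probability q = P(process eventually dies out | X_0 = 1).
q = 1

Mean offspring μ = 0·10/19 + 1·42/209 + 2·3/11 = 156/209 ≤ 1. For μ ≤ 1 with offspring not concentrated at 1, the Galton-Watson process goes extinct almost surely, so q = 1.
(Algebraic check: The pgf is f(s) = 10/19 + 42/209·s + 3/11·s². The extinction probability q is the smallest fixed point of f in [0, 1]. Setting s = f(s):
  3/11·s² + (42/209 − 1)·s + 10/19 = 0
  3/11·s² − (10/19 + 3/11)·s + 10/19 = 0
which factors as (s − 1)·(3/11·s − 10/19) = 0, giving roots s = 1 and s = (10/19)/(3/11) = 110/57. Since 110/57 ≥ 1, the smallest root in [0, 1] is s = 1.)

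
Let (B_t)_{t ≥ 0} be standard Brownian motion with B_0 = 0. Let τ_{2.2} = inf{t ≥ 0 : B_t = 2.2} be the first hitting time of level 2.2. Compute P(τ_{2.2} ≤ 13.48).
P(τ_{2.2} ≤ 13.48) = 2(1 − Φ(2.2/√13.48)) = 2(1 − Φ(0.5992)) ≈ 0.5490

By the reflection principle for standard BM, P(τ_b ≤ t) = 2 · P(B_t ≥ b). Since B_t ~ N(0, t), P(B_t ≥ 2.2) = 1 − Φ(2.2/√t) = 1 − Φ(2.2/√13.48) = 1 − Φ(0.5992) ≈ 0.27452. Doubling: P(τ_{2.2} ≤ 13.48) ≈ 2 · 0.27452 = 0.54904 ≈ 0.5490.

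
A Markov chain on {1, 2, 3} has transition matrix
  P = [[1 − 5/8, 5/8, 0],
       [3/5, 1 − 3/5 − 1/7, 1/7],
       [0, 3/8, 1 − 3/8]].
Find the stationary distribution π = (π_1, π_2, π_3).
π = (504/1229, 525/1229, 200/1229)

This is a birth-death chain on three states, which satisfies detailed balance: π_1 · P_{12} = π_2 · P_{21} and π_2 · P_{23} = π_3 · P_{32}.
From π_1 · 5/8 = π_2 · 3/5: π_2/π_1 = (5/8)/(3/5) = 25/24.
From π_2 · 1/7 = π_3 · 3/8: π_3/π_2 = (1/7)/(3/8) = 8/21.
Take π_1 proportional to 1; then unnormalized π = (1, 25/24, 25/63). Normalize by dividing by the sum 1229/504:
  π = (504/1229, 525/1229, 200/1229).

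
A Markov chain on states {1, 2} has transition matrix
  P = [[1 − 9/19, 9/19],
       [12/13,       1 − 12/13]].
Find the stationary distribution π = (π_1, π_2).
π_1 = 76/115, π_2 = 39/115

Solve πP = π with π_1 + π_2 = 1. From πP = π: π_1 · (1 − 9/19) + π_2 · 12/13 = π_1 ⇒ π_2 · 12/13 = π_1 · 9/19 ⇒ π_2/π_1 = (9/19)/(12/13) = 39/76. Together with π_1 + π_2 = 1:
  π_1 = (12/13)/(9/19 + 12/13) = (12/13)/(345/247) = 76/115,
  π_2 = (9/19)/(9/19 + 12/13) = (9/19)/(345/247) = 39/115.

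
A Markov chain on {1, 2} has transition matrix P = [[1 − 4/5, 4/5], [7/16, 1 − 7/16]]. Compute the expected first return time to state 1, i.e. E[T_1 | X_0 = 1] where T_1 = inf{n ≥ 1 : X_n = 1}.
E[T_1 | X_0 = 1] = 1/π_1 = 99/35

For an irreducible recurrent Markov chain with stationary distribution π, E[T_i | X_0 = i] = 1/π_i (Kac's formula). Here π_1 = (7/16)/(4/5 + 7/16) = (7/16)/(99/80) = 35/99, so E[T_1 | X_0 = 1] = 1/π_1 = (4/5 + 7/16)/(7/16) = (99/80)/(7/16) = 99/35.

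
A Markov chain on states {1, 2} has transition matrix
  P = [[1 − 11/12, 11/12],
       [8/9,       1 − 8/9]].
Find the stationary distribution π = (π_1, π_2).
π_1 = 32/65, π_2 = 33/65

Solve πP = π with π_1 + π_2 = 1. From πP = π: π_1 · (1 − 11/12) + π_2 · 8/9 = π_1 ⇒ π_2 · 8/9 = π_1 · 11/12 ⇒ π_2/π_1 = (11/12)/(8/9) = 33/32. Together with π_1 + π_2 = 1:
  π_1 = (8/9)/(11/12 + 8/9) = (8/9)/(65/36) = 32/65,
  π_2 = (11/12)/(11/12 + 8/9) = (11/12)/(65/36) = 33/65.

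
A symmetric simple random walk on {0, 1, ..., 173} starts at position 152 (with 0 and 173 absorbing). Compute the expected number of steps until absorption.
E[τ | X_0 = 152] = 3192

Let v_k = E[τ | X_0 = k]. Boundary: v_0 = v_173 = 0. Recurrence: v_k = 1 + (v_{k-1} + v_{k+1})/2 for 1 ≤ k ≤ 172. The particular solution to v_k − (v_{k-1} + v_{k+1})/2 = 1 is v_k = −k^2. Adding homogeneous solution A + B k and matching boundaries gives v_k = k (173 − k). Substituting k = 152: v_152 = 152 · 21 = 3192.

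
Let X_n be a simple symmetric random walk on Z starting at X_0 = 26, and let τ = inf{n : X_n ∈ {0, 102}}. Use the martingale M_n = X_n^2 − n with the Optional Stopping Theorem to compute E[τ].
E[τ] = 1976

M_n = X_n^2 − n is a martingale (since E[X_{n+1}^2 | F_n] = X_n^2 + 1). By OST (τ has finite mean in a bounded region), E[M_τ] = E[M_0] = X_0^2 − 0 = 26^2 = 676. Also E[M_τ] = E[X_τ^2] − E[τ]. The walk exits at 0 or 102, with P(hit 102 first) = 26/102, so E[X_τ^2] = 102^2 · 26/102 + 0 = 2652. Thus E[τ] = E[X_τ^2] − E[M_τ] = 2652 − 676 = 1976 = 26(102 − 26) = 1976.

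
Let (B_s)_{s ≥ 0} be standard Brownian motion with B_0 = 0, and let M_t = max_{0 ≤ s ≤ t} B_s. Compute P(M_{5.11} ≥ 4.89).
P(M_{5.11} ≥ 4.89) = 2·P(B_{5.11} ≥ 4.89) = 2(1 − Φ(4.89/√5.11)) ≈ 0.0305

By the reflection principle for Brownian motion, P(M_t ≥ a) = 2 · P(B_t ≥ a) for a ≥ 0. Since B_t ~ N(0, t), P(B_t ≥ 4.89) = 1 − Φ(4.89/√t) = 1 − Φ(4.89/√5.11) = 1 − Φ(2.1632). So
  P(M_{5.11} ≥ 4.89) = 2(1 − Φ(2.1632)) ≈ 0.0305.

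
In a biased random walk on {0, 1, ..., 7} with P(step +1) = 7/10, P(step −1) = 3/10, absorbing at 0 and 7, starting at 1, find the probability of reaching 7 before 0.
P(hit 7 before 0) = (1 − (3/7)^1) / (1 − (3/7)^7) = 117649/205339

Let u_k denote P(reach 7 before 0 | start at k). Boundary: u_0 = 0, u_7 = 1. Recurrence: u_k = 7/10·u_{k+1} + 3/10·u_{k-1} for 1 ≤ k ≤ 6. Try u_k = A + B·r^k with r = q/p = (3/10)/(7/10) = 3/7. Substitution satisfies the recurrence; boundary conditions give:
  u_k = (1 − r^k) / (1 − r^N) = (1 − (3/7)^1) / (1 − (3/7)^7) = 117649/205339.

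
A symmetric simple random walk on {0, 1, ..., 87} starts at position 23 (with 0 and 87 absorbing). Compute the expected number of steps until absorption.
E[τ | X_0 = 23] = 1472

Let v_k = E[τ | X_0 = k]. Boundary: v_0 = v_87 = 0. Recurrence: v_k = 1 + (v_{k-1} + v_{k+1})/2 for 1 ≤ k ≤ 86. The particular solution to v_k − (v_{k-1} + v_{k+1})/2 = 1 is v_k = −k^2. Adding homogeneous solution A + B k and matching boundaries gives v_k = k (87 − k). Substituting k = 23: v_23 = 23 · 64 = 1472.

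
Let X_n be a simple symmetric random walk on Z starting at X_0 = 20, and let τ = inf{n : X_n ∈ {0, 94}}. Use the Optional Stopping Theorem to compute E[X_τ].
E[X_τ] = 20

X_n is a martingale and τ is a bounded-mean stopping time (indeed τ is finite a.s. with bounded expectation since the walk is in a bounded region). By the OST, E[X_τ] = E[X_0] = 20. Equivalently: E[X_τ] = 94 · P(hit 94 first) + 0 · P(hit 0 first) = 94 · (20/94) = 20.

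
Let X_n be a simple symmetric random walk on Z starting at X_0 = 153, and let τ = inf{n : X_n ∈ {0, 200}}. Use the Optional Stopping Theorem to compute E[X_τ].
E[X_τ] = 153

X_n is a martingale and τ is a bounded-mean stopping time (indeed τ is finite a.s. with bounded expectation since the walk is in a bounded region). By the OST, E[X_τ] = E[X_0] = 153. Equivalently: E[X_τ] = 200 · P(hit 200 first) + 0 · P(hit 0 first) = 200 · (153/200) = 153.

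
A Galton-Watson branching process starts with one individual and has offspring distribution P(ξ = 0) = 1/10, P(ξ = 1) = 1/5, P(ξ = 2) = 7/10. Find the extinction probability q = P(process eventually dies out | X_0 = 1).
q = 1/7

The pgf is f(s) = 1/10 + 1/5·s + 7/10·s². The extinction probability q is the smallest fixed point of f in [0, 1]. Setting s = f(s):
  7/10·s² + (1/5 − 1)·s + 1/10 = 0
  7/10·s² − (1/10 + 7/10)·s + 1/10 = 0
which factors as (s − 1)·(7/10·s − 1/10) = 0, giving roots s = 1 and s = (1/10)/(7/10) = 1/7.
Mean offspring μ = 1/5 + 2·7/10 = 8/5 > 1 (supercritical), so q < 1. The extinction probability is the smaller root: q = (1/10)/(7/10) = 1/7.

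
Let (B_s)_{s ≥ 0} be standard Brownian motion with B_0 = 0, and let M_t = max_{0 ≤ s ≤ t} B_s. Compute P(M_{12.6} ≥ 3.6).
P(M_{12.6} ≥ 3.6) = 2·P(B_{12.6} ≥ 3.6) = 2(1 − Φ(3.6/√12.6)) ≈ 0.3105

By the reflection principle for Brownian motion, P(M_t ≥ a) = 2 · P(B_t ≥ a) for a ≥ 0. Since B_t ~ N(0, t), P(B_t ≥ 3.6) = 1 − Φ(3.6/√t) = 1 − Φ(3.6/√12.6) = 1 − Φ(1.0142). So
  P(M_{12.6} ≥ 3.6) = 2(1 − Φ(1.0142)) ≈ 0.3105.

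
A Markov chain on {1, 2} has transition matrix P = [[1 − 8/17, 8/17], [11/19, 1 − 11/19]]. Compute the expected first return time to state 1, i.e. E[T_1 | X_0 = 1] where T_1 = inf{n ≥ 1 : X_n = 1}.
E[T_1 | X_0 = 1] = 1/π_1 = 339/187

For an irreducible recurrent Markov chain with stationary distribution π, E[T_i | X_0 = i] = 1/π_i (Kac's formula). Here π_1 = (11/19)/(8/17 + 11/19) = (11/19)/(339/323) = 187/339, so E[T_1 | X_0 = 1] = 1/π_1 = (8/17 + 11/19)/(11/19) = (339/323)/(11/19) = 339/187.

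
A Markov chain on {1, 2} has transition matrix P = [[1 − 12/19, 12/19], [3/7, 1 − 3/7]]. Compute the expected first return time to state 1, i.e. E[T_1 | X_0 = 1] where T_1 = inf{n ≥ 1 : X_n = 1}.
E[T_1 | X_0 = 1] = 1/π_1 = 47/19

For an irreducible recurrent Markov chain with stationary distribution π, E[T_i | X_0 = i] = 1/π_i (Kac's formula). Here π_1 = (3/7)/(12/19 + 3/7) = (3/7)/(141/133) = 19/47, so E[T_1 | X_0 = 1] = 1/π_1 = (12/19 + 3/7)/(3/7) = (141/133)/(3/7) = 47/19.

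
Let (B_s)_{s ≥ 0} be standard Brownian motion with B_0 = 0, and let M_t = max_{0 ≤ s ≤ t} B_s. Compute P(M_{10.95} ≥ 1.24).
P(M_{10.95} ≥ 1.24) = 2·P(B_{10.95} ≥ 1.24) = 2(1 − Φ(1.24/√10.95)) ≈ 0.7079

By the reflection principle for Brownian motion, P(M_t ≥ a) = 2 · P(B_t ≥ a) for a ≥ 0. Since B_t ~ N(0, t), P(B_t ≥ 1.24) = 1 − Φ(1.24/√t) = 1 − Φ(1.24/√10.95) = 1 − Φ(0.3747). So
  P(M_{10.95} ≥ 1.24) = 2(1 − Φ(0.3747)) ≈ 0.7079.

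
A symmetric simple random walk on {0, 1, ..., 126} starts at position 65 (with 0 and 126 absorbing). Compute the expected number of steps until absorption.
E[τ | X_0 = 65] = 3965

Let v_k = E[τ | X_0 = k]. Boundary: v_0 = v_126 = 0. Recurrence: v_k = 1 + (v_{k-1} + v_{k+1})/2 for 1 ≤ k ≤ 125. The particular solution to v_k − (v_{k-1} + v_{k+1})/2 = 1 is v_k = −k^2. Adding homogeneous solution A + B k and matching boundaries gives v_k = k (126 − k). Substituting k = 65: v_65 = 65 · 61 = 3965.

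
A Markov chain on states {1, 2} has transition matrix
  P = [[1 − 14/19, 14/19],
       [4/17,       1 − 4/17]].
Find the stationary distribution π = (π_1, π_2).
π_1 = 38/157, π_2 = 119/157

Solve πP = π with π_1 + π_2 = 1. From πP = π: π_1 · (1 − 14/19) + π_2 · 4/17 = π_1 ⇒ π_2 · 4/17 = π_1 · 14/19 ⇒ π_2/π_1 = (14/19)/(4/17) = 119/38. Together with π_1 + π_2 = 1:
  π_1 = (4/17)/(14/19 + 4/17) = (4/17)/(314/323) = 38/157,
  π_2 = (14/19)/(14/19 + 4/17) = (14/19)/(314/323) = 119/157.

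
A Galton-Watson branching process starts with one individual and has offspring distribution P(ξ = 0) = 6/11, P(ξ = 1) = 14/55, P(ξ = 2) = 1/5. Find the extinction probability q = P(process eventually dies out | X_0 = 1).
q = 1

Mean offspring μ = 0·6/11 + 1·14/55 + 2·1/5 = 36/55 ≤ 1. For μ ≤ 1 with offspring not concentrated at 1, the Galton-Watson process goes extinct almost surely, so q = 1.
(Algebraic check: The pgf is f(s) = 6/11 + 14/55·s + 1/5·s². The extinction probability q is the smallest fixed point of f in [0, 1]. Setting s = f(s):
  1/5·s² + (14/55 − 1)·s + 6/11 = 0
  1/5·s² − (6/11 + 1/5)·s + 6/11 = 0
which factors as (s − 1)·(1/5·s − 6/11) = 0, giving roots s = 1 and s = (6/11)/(1/5) = 30/11. Since 30/11 ≥ 1, the smallest root in [0, 1] is s = 1.)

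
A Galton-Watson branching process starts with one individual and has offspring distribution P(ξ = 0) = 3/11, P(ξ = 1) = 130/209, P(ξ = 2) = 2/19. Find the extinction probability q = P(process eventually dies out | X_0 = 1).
q = 1

Mean offspring μ = 0·3/11 + 1·130/209 + 2·2/19 = 174/209 ≤ 1. For μ ≤ 1 with offspring not concentrated at 1, the Galton-Watson process goes extinct almost surely, so q = 1.
(Algebraic check: The pgf is f(s) = 3/11 + 130/209·s + 2/19·s². The extinction probability q is the smallest fixed point of f in [0, 1]. Setting s = f(s):
  2/19·s² + (130/209 − 1)·s + 3/11 = 0
  2/19·s² − (3/11 + 2/19)·s + 3/11 = 0
which factors as (s − 1)·(2/19·s − 3/11) = 0, giving roots s = 1 and s = (3/11)/(2/19) = 57/22. Since 57/22 ≥ 1, the smallest root in [0, 1] is s = 1.)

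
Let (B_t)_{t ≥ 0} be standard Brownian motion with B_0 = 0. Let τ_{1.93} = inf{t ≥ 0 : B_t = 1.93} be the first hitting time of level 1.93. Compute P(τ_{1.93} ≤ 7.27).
P(τ_{1.93} ≤ 7.27) = 2(1 − Φ(1.93/√7.27)) = 2(1 − Φ(0.7158)) ≈ 0.4741

By the reflection principle for standard BM, P(τ_b ≤ t) = 2 · P(B_t ≥ b). Since B_t ~ N(0, t), P(B_t ≥ 1.93) = 1 − Φ(1.93/√t) = 1 − Φ(1.93/√7.27) = 1 − Φ(0.7158) ≈ 0.23706. Doubling: P(τ_{1.93} ≤ 7.27) ≈ 2 · 0.23706 = 0.47412 ≈ 0.4741.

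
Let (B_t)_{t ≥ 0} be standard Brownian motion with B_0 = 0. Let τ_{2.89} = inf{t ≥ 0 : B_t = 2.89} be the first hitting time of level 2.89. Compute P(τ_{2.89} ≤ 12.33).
P(τ_{2.89} ≤ 12.33) = 2(1 − Φ(2.89/√12.33)) = 2(1 − Φ(0.8230)) ≈ 0.4105

By the reflection principle for standard BM, P(τ_b ≤ t) = 2 · P(B_t ≥ b). Since B_t ~ N(0, t), P(B_t ≥ 2.89) = 1 − Φ(2.89/√t) = 1 − Φ(2.89/√12.33) = 1 − Φ(0.8230) ≈ 0.20525. Doubling: P(τ_{2.89} ≤ 12.33) ≈ 2 · 0.20525 = 0.41050 ≈ 0.4105.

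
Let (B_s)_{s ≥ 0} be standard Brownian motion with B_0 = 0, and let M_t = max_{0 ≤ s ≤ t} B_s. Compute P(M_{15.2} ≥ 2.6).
P(M_{15.2} ≥ 2.6) = 2·P(B_{15.2} ≥ 2.6) = 2(1 − Φ(2.6/√15.2)) ≈ 0.5048

By the reflection principle for Brownian motion, P(M_t ≥ a) = 2 · P(B_t ≥ a) for a ≥ 0. Since B_t ~ N(0, t), P(B_t ≥ 2.6) = 1 − Φ(2.6/√t) = 1 − Φ(2.6/√15.2) = 1 − Φ(0.6669). So
  P(M_{15.2} ≥ 2.6) = 2(1 − Φ(0.6669)) ≈ 0.5048.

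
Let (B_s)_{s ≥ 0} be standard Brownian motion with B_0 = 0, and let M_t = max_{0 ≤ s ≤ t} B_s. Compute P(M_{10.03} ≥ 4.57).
P(M_{10.03} ≥ 4.57) = 2·P(B_{10.03} ≥ 4.57) = 2(1 − Φ(4.57/√10.03)) ≈ 0.1490

By the reflection principle for Brownian motion, P(M_t ≥ a) = 2 · P(B_t ≥ a) for a ≥ 0. Since B_t ~ N(0, t), P(B_t ≥ 4.57) = 1 − Φ(4.57/√t) = 1 − Φ(4.57/√10.03) = 1 − Φ(1.4430). So
  P(M_{10.03} ≥ 4.57) = 2(1 − Φ(1.4430)) ≈ 0.1490.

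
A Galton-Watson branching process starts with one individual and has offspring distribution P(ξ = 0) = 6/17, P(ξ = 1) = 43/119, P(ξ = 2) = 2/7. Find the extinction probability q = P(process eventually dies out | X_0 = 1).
q = 1

Mean offspring μ = 0·6/17 + 1·43/119 + 2·2/7 = 111/119 ≤ 1. For μ ≤ 1 with offspring not concentrated at 1, the Galton-Watson process goes extinct almost surely, so q = 1.
(Algebraic check: The pgf is f(s) = 6/17 + 43/119·s + 2/7·s². The extinction probability q is the smallest fixed point of f in [0, 1]. Setting s = f(s):
  2/7·s² + (43/119 − 1)·s + 6/17 = 0
  2/7·s² − (6/17 + 2/7)·s + 6/17 = 0
which factors as (s − 1)·(2/7·s − 6/17) = 0, giving roots s = 1 and s = (6/17)/(2/7) = 21/17. Since 21/17 ≥ 1, the smallest root in [0, 1] is s = 1.)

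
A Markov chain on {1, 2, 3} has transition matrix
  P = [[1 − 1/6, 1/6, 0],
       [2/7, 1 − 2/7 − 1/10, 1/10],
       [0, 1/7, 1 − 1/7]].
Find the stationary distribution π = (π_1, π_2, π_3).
π = (120/239, 70/239, 49/239)

This is a birth-death chain on three states, which satisfies detailed balance: π_1 · P_{12} = π_2 · P_{21} and π_2 · P_{23} = π_3 · P_{32}.
From π_1 · 1/6 = π_2 · 2/7: π_2/π_1 = (1/6)/(2/7) = 7/12.
From π_2 · 1/10 = π_3 · 1/7: π_3/π_2 = (1/10)/(1/7) = 7/10.
Take π_1 proportional to 1; then unnormalized π = (1, 7/12, 49/120). Normalize by dividing by the sum 239/120:
  π = (120/239, 70/239, 49/239).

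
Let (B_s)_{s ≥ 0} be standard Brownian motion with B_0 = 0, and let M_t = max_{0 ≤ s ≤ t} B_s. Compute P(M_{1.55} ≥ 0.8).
P(M_{1.55} ≥ 0.8) = 2·P(B_{1.55} ≥ 0.8) = 2(1 − Φ(0.8/√1.55)) ≈ 0.5205

By the reflection principle for Brownian motion, P(M_t ≥ a) = 2 · P(B_t ≥ a) for a ≥ 0. Since B_t ~ N(0, t), P(B_t ≥ 0.8) = 1 − Φ(0.8/√t) = 1 − Φ(0.8/√1.55) = 1 − Φ(0.6426). So
  P(M_{1.55} ≥ 0.8) = 2(1 − Φ(0.6426)) ≈ 0.5205.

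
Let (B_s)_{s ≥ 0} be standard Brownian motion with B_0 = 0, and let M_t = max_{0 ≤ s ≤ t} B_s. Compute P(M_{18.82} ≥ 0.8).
P(M_{18.82} ≥ 0.8) = 2·P(B_{18.82} ≥ 0.8) = 2(1 − Φ(0.8/√18.82)) ≈ 0.8537

By the reflection principle for Brownian motion, P(M_t ≥ a) = 2 · P(B_t ≥ a) for a ≥ 0. Since B_t ~ N(0, t), P(B_t ≥ 0.8) = 1 − Φ(0.8/√t) = 1 − Φ(0.8/√18.82) = 1 − Φ(0.1844). So
  P(M_{18.82} ≥ 0.8) = 2(1 − Φ(0.1844)) ≈ 0.8537.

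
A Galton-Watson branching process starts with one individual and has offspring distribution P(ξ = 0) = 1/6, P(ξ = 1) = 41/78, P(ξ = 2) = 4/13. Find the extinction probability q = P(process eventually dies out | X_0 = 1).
q = 13/24

The pgf is f(s) = 1/6 + 41/78·s + 4/13·s². The extinction probability q is the smallest fixed point of f in [0, 1]. Setting s = f(s):
  4/13·s² + (41/78 − 1)·s + 1/6 = 0
  4/13·s² − (1/6 + 4/13)·s + 1/6 = 0
which factors as (s − 1)·(4/13·s − 1/6) = 0, giving roots s = 1 and s = (1/6)/(4/13) = 13/24.
Mean offspring μ = 41/78 + 2·4/13 = 89/78 > 1 (supercritical), so q < 1. The extinction probability is the smaller root: q = (1/6)/(4/13) = 13/24.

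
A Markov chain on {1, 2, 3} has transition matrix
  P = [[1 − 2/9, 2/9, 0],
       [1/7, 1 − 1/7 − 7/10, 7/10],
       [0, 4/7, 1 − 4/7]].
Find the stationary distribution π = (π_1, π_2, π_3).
π = (180/803, 280/803, 343/803)

This is a birth-death chain on three states, which satisfies detailed balance: π_1 · P_{12} = π_2 · P_{21} and π_2 · P_{23} = π_3 · P_{32}.
From π_1 · 2/9 = π_2 · 1/7: π_2/π_1 = (2/9)/(1/7) = 14/9.
From π_2 · 7/10 = π_3 · 4/7: π_3/π_2 = (7/10)/(4/7) = 49/40.
Take π_1 proportional to 1; then unnormalized π = (1, 14/9, 343/180). Normalize by dividing by the sum 803/180:
  π = (180/803, 280/803, 343/803).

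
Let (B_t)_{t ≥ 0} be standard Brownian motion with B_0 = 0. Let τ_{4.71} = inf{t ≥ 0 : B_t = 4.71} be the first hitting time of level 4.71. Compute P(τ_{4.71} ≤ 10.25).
P(τ_{4.71} ≤ 10.25) = 2(1 − Φ(4.71/√10.25)) = 2(1 − Φ(1.4712)) ≈ 0.1412

By the reflection principle for standard BM, P(τ_b ≤ t) = 2 · P(B_t ≥ b). Since B_t ~ N(0, t), P(B_t ≥ 4.71) = 1 − Φ(4.71/√t) = 1 − Φ(4.71/√10.25) = 1 − Φ(1.4712) ≈ 0.07062. Doubling: P(τ_{4.71} ≤ 10.25) ≈ 2 · 0.07062 = 0.14124 ≈ 0.1412.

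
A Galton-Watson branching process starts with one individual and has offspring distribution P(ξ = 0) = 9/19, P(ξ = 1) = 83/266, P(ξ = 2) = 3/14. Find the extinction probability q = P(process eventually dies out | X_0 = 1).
q = 1

Mean offspring μ = 0·9/19 + 1·83/266 + 2·3/14 = 197/266 ≤ 1. For μ ≤ 1 with offspring not concentrated at 1, the Galton-Watson process goes extinct almost surely, so q = 1.
(Algebraic check: The pgf is f(s) = 9/19 + 83/266·s + 3/14·s². The extinction probability q is the smallest fixed point of f in [0, 1]. Setting s = f(s):
  3/14·s² + (83/266 − 1)·s + 9/19 = 0
  3/14·s² − (9/19 + 3/14)·s + 9/19 = 0
which factors as (s − 1)·(3/14·s − 9/19) = 0, giving roots s = 1 and s = (9/19)/(3/14) = 42/19. Since 42/19 ≥ 1, the smallest root in [0, 1] is s = 1.)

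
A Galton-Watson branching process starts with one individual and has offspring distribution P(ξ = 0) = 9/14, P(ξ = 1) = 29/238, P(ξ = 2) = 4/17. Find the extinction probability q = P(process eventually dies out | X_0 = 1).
q = 1

Mean offspring μ = 0·9/14 + 1·29/238 + 2·4/17 = 141/238 ≤ 1. For μ ≤ 1 with offspring not concentrated at 1, the Galton-Watson process goes extinct almost surely, so q = 1.
(Algebraic check: The pgf is f(s) = 9/14 + 29/238·s + 4/17·s². The extinction probability q is the smallest fixed point of f in [0, 1]. Setting s = f(s):
  4/17·s² + (29/238 − 1)·s + 9/14 = 0
  4/17·s² − (9/14 + 4/17)·s + 9/14 = 0
which factors as (s − 1)·(4/17·s − 9/14) = 0, giving roots s = 1 and s = (9/14)/(4/17) = 153/56. Since 153/56 ≥ 1, the smallest root in [0, 1] is s = 1.)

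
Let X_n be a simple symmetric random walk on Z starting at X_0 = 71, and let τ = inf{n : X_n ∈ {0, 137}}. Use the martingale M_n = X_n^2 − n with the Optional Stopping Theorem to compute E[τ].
E[τ] = 4686

M_n = X_n^2 − n is a martingale (since E[X_{n+1}^2 | F_n] = X_n^2 + 1). By OST (τ has finite mean in a bounded region), E[M_τ] = E[M_0] = X_0^2 − 0 = 71^2 = 5041. Also E[M_τ] = E[X_τ^2] − E[τ]. The walk exits at 0 or 137, with P(hit 137 first) = 71/137, so E[X_τ^2] = 137^2 · 71/137 + 0 = 9727. Thus E[τ] = E[X_τ^2] − E[M_τ] = 9727 − 5041 = 4686 = 71(137 − 71) = 4686.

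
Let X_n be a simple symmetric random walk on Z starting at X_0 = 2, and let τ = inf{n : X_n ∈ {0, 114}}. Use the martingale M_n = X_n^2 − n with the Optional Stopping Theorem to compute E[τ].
E[τ] = 224

M_n = X_n^2 − n is a martingale (since E[X_{n+1}^2 | F_n] = X_n^2 + 1). By OST (τ has finite mean in a bounded region), E[M_τ] = E[M_0] = X_0^2 − 0 = 2^2 = 4. Also E[M_τ] = E[X_τ^2] − E[τ]. The walk exits at 0 or 114, with P(hit 114 first) = 2/114, so E[X_τ^2] = 114^2 · 2/114 + 0 = 228. Thus E[τ] = E[X_τ^2] − E[M_τ] = 228 − 4 = 224 = 2(114 − 2) = 224.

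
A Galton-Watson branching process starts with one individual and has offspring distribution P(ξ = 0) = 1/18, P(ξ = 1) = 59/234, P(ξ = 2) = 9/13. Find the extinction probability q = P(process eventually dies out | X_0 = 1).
q = 13/162

The pgf is f(s) = 1/18 + 59/234·s + 9/13·s². The extinction probability q is the smallest fixed point of f in [0, 1]. Setting s = f(s):
  9/13·s² + (59/234 − 1)·s + 1/18 = 0
  9/13·s² − (1/18 + 9/13)·s + 1/18 = 0
which factors as (s − 1)·(9/13·s − 1/18) = 0, giving roots s = 1 and s = (1/18)/(9/13) = 13/162.
Mean offspring μ = 59/234 + 2·9/13 = 383/234 > 1 (supercritical), so q < 1. The extinction probability is the smaller root: q = (1/18)/(9/13) = 13/162.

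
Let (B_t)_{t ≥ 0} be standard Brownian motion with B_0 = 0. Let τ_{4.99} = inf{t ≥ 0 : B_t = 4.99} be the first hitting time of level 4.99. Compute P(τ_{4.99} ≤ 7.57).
P(τ_{4.99} ≤ 7.57) = 2(1 − Φ(4.99/√7.57)) = 2(1 − Φ(1.8136)) ≈ 0.0697

By the reflection principle for standard BM, P(τ_b ≤ t) = 2 · P(B_t ≥ b). Since B_t ~ N(0, t), P(B_t ≥ 4.99) = 1 − Φ(4.99/√t) = 1 − Φ(4.99/√7.57) = 1 − Φ(1.8136) ≈ 0.03487. Doubling: P(τ_{4.99} ≤ 7.57) ≈ 2 · 0.03487 = 0.06974 ≈ 0.0697.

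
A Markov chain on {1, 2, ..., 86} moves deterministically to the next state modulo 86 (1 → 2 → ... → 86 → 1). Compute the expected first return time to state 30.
E[T_30 | X_0 = 30] = 86

The chain cycles deterministically, so starting at state 30 it returns in exactly 86 steps. Equivalently, the stationary distribution is uniform π_j = 1/86 for every state j, so by Kac's formula E[T_30] = 1/π_30 = 86.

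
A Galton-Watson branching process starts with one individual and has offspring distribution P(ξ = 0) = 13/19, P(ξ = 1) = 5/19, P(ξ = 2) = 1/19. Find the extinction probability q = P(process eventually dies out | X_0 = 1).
q = 1

Mean offspring μ = 0·13/19 + 1·5/19 + 2·1/19 = 7/19 ≤ 1. For μ ≤ 1 with offspring not concentrated at 1, the Galton-Watson process goes extinct almost surely, so q = 1.
(Algebraic check: The pgf is f(s) = 13/19 + 5/19·s + 1/19·s². The extinction probability q is the smallest fixed point of f in [0, 1]. Setting s = f(s):
  1/19·s² + (5/19 − 1)·s + 13/19 = 0
  1/19·s² − (13/19 + 1/19)·s + 13/19 = 0
which factors as (s − 1)·(1/19·s − 13/19) = 0, giving roots s = 1 and s = (13/19)/(1/19) = 13. Since 13 ≥ 1, the smallest root in [0, 1] is s = 1.)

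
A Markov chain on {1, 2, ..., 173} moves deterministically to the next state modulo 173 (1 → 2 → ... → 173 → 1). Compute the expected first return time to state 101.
E[T_101 | X_0 = 101] = 173

The chain cycles deterministically, so starting at state 101 it returns in exactly 173 steps. Equivalently, the stationary distribution is uniform π_j = 1/173 for every state j, so by Kac's formula E[T_101] = 1/π_101 = 173.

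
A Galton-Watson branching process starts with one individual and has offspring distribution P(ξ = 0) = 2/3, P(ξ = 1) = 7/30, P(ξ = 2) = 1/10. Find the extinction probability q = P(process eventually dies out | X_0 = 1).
q = 1

Mean offspring μ = 0·2/3 + 1·7/30 + 2·1/10 = 13/30 ≤ 1. For μ ≤ 1 with offspring not concentrated at 1, the Galton-Watson process goes extinct almost surely, so q = 1.
(Algebraic check: The pgf is f(s) = 2/3 + 7/30·s + 1/10·s². The extinction probability q is the smallest fixed point of f in [0, 1]. Setting s = f(s):
  1/10·s² + (7/30 − 1)·s + 2/3 = 0
  1/10·s² − (2/3 + 1/10)·s + 2/3 = 0
which factors as (s − 1)·(1/10·s − 2/3) = 0, giving roots s = 1 and s = (2/3)/(1/10) = 20/3. Since 20/3 ≥ 1, the smallest root in [0, 1] is s = 1.)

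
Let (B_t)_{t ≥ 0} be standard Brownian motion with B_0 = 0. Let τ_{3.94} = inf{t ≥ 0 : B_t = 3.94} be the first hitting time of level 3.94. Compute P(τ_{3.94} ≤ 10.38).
P(τ_{3.94} ≤ 10.38) = 2(1 − Φ(3.94/√10.38)) = 2(1 − Φ(1.2229)) ≈ 0.2214

By the reflection principle for standard BM, P(τ_b ≤ t) = 2 · P(B_t ≥ b). Since B_t ~ N(0, t), P(B_t ≥ 3.94) = 1 − Φ(3.94/√t) = 1 − Φ(3.94/√10.38) = 1 − Φ(1.2229) ≈ 0.11068. Doubling: P(τ_{3.94} ≤ 10.38) ≈ 2 · 0.11068 = 0.22136 ≈ 0.2214.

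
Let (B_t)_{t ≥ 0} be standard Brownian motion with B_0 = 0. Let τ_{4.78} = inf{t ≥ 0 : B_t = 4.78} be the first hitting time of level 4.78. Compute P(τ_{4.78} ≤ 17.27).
P(τ_{4.78} ≤ 17.27) = 2(1 − Φ(4.78/√17.27)) = 2(1 − Φ(1.1502)) ≈ 0.2501

By the reflection principle for standard BM, P(τ_b ≤ t) = 2 · P(B_t ≥ b). Since B_t ~ N(0, t), P(B_t ≥ 4.78) = 1 − Φ(4.78/√t) = 1 − Φ(4.78/√17.27) = 1 − Φ(1.1502) ≈ 0.12503. Doubling: P(τ_{4.78} ≤ 17.27) ≈ 2 · 0.12503 = 0.25006 ≈ 0.2501.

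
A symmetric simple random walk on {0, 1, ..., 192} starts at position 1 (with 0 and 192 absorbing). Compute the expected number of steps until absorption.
E[τ | X_0 = 1] = 191

Let v_k = E[τ | X_0 = k]. Boundary: v_0 = v_192 = 0. Recurrence: v_k = 1 + (v_{k-1} + v_{k+1})/2 for 1 ≤ k ≤ 191. The particular solution to v_k − (v_{k-1} + v_{k+1})/2 = 1 is v_k = −k^2. Adding homogeneous solution A + B k and matching boundaries gives v_k = k (192 − k). Substituting k = 1: v_1 = 1 · 191 = 191.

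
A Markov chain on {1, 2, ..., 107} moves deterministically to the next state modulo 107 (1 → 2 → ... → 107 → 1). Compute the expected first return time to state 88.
E[T_88 | X_0 = 88] = 107

The chain cycles deterministically, so starting at state 88 it returns in exactly 107 steps. Equivalently, the stationary distribution is uniform π_j = 1/107 for every state j, so by Kac's formula E[T_88] = 1/π_88 = 107.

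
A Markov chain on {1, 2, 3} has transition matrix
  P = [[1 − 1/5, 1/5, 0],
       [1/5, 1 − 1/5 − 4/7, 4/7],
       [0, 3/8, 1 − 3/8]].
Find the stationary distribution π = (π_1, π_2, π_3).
π = (21/74, 21/74, 16/37)

This is a birth-death chain on three states, which satisfies detailed balance: π_1 · P_{12} = π_2 · P_{21} and π_2 · P_{23} = π_3 · P_{32}.
From π_1 · 1/5 = π_2 · 1/5: π_2/π_1 = (1/5)/(1/5) = 1.
From π_2 · 4/7 = π_3 · 3/8: π_3/π_2 = (4/7)/(3/8) = 32/21.
Take π_1 proportional to 1; then unnormalized π = (1, 1, 32/21). Normalize by dividing by the sum 74/21:
  π = (21/74, 21/74, 16/37).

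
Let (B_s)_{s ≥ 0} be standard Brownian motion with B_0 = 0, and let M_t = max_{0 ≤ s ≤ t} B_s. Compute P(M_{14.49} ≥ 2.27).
P(M_{14.49} ≥ 2.27) = 2·P(B_{14.49} ≥ 2.27) = 2(1 − Φ(2.27/√14.49)) ≈ 0.5510

By the reflection principle for Brownian motion, P(M_t ≥ a) = 2 · P(B_t ≥ a) for a ≥ 0. Since B_t ~ N(0, t), P(B_t ≥ 2.27) = 1 − Φ(2.27/√t) = 1 − Φ(2.27/√14.49) = 1 − Φ(0.5963). So
  P(M_{14.49} ≥ 2.27) = 2(1 − Φ(0.5963)) ≈ 0.5510.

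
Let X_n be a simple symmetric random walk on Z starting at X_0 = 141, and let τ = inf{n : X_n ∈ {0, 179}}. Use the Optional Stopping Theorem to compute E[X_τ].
E[X_τ] = 141

X_n is a martingale and τ is a bounded-mean stopping time (indeed τ is finite a.s. with bounded expectation since the walk is in a bounded region). By the OST, E[X_τ] = E[X_0] = 141. Equivalently: E[X_τ] = 179 · P(hit 179 first) + 0 · P(hit 0 first) = 179 · (141/179) = 141.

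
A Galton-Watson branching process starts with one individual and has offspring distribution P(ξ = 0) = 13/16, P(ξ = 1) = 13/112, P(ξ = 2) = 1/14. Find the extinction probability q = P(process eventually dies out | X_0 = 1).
q = 1

Mean offspring μ = 0·13/16 + 1·13/112 + 2·1/14 = 29/112 ≤ 1. For μ ≤ 1 with offspring not concentrated at 1, the Galton-Watson process goes extinct almost surely, so q = 1.
(Algebraic check: The pgf is f(s) = 13/16 + 13/112·s + 1/14·s². The extinction probability q is the smallest fixed point of f in [0, 1]. Setting s = f(s):
  1/14·s² + (13/112 − 1)·s + 13/16 = 0
  1/14·s² − (13/16 + 1/14)·s + 13/16 = 0
which factors as (s − 1)·(1/14·s − 13/16) = 0, giving roots s = 1 and s = (13/16)/(1/14) = 91/8. Since 91/8 ≥ 1, the smallest root in [0, 1] is s = 1.)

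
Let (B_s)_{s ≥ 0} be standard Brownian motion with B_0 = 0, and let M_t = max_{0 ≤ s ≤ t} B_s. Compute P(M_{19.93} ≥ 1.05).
P(M_{19.93} ≥ 1.05) = 2·P(B_{19.93} ≥ 1.05) = 2(1 − Φ(1.05/√19.93)) ≈ 0.8141

By the reflection principle for Brownian motion, P(M_t ≥ a) = 2 · P(B_t ≥ a) for a ≥ 0. Since B_t ~ N(0, t), P(B_t ≥ 1.05) = 1 − Φ(1.05/√t) = 1 − Φ(1.05/√19.93) = 1 − Φ(0.2352). So
  P(M_{19.93} ≥ 1.05) = 2(1 − Φ(0.2352)) ≈ 0.8141.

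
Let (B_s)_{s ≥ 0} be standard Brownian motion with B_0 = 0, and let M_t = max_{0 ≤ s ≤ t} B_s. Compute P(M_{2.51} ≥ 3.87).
P(M_{2.51} ≥ 3.87) = 2·P(B_{2.51} ≥ 3.87) = 2(1 − Φ(3.87/√2.51)) ≈ 0.0146

By the reflection principle for Brownian motion, P(M_t ≥ a) = 2 · P(B_t ≥ a) for a ≥ 0. Since B_t ~ N(0, t), P(B_t ≥ 3.87) = 1 − Φ(3.87/√t) = 1 − Φ(3.87/√2.51) = 1 − Φ(2.4427). So
  P(M_{2.51} ≥ 3.87) = 2(1 − Φ(2.4427)) ≈ 0.0146.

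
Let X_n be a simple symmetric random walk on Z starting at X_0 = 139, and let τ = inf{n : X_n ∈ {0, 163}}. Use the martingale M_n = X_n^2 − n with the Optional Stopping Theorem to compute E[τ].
E[τ] = 3336

M_n = X_n^2 − n is a martingale (since E[X_{n+1}^2 | F_n] = X_n^2 + 1). By OST (τ has finite mean in a bounded region), E[M_τ] = E[M_0] = X_0^2 − 0 = 139^2 = 19321. Also E[M_τ] = E[X_τ^2] − E[τ]. The walk exits at 0 or 163, with P(hit 163 first) = 139/163, so E[X_τ^2] = 163^2 · 139/163 + 0 = 22657. Thus E[τ] = E[X_τ^2] − E[M_τ] = 22657 − 19321 = 3336 = 139(163 − 139) = 3336.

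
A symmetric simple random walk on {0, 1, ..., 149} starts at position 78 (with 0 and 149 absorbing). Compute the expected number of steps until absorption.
E[τ | X_0 = 78] = 5538

Let v_k = E[τ | X_0 = k]. Boundary: v_0 = v_149 = 0. Recurrence: v_k = 1 + (v_{k-1} + v_{k+1})/2 for 1 ≤ k ≤ 148. The particular solution to v_k − (v_{k-1} + v_{k+1})/2 = 1 is v_k = −k^2. Adding homogeneous solution A + B k and matching boundaries gives v_k = k (149 − k). Substituting k = 78: v_78 = 78 · 71 = 5538.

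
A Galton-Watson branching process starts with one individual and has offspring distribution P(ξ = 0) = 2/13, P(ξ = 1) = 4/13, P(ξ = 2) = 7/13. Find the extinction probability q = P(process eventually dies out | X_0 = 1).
q = 2/7

The pgf is f(s) = 2/13 + 4/13·s + 7/13·s². The extinction probability q is the smallest fixed point of f in [0, 1]. Setting s = f(s):
  7/13·s² + (4/13 − 1)·s + 2/13 = 0
  7/13·s² − (2/13 + 7/13)·s + 2/13 = 0
which factors as (s − 1)·(7/13·s − 2/13) = 0, giving roots s = 1 and s = (2/13)/(7/13) = 2/7.
Mean offspring μ = 4/13 + 2·7/13 = 18/13 > 1 (supercritical), so q < 1. The extinction probability is the smaller root: q = (2/13)/(7/13) = 2/7.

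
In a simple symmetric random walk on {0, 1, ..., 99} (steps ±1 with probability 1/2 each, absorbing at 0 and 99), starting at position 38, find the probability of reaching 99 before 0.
P(hit 99 before 0) = 38/99

Let u_k = P(hit 99 before 0 | start at k). Then u_0 = 0, u_99 = 1, and u_k = u_{k-1}/2 + u_{k+1}/2 for 1 ≤ k ≤ 98. This harmonic recurrence is solved by u_k = k/99, giving u_38 = 38/99.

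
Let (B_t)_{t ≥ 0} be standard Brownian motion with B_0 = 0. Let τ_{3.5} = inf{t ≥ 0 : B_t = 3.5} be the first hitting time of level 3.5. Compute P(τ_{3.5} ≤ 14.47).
P(τ_{3.5} ≤ 14.47) = 2(1 − Φ(3.5/√14.47)) = 2(1 − Φ(0.9201)) ≈ 0.3575

By the reflection principle for standard BM, P(τ_b ≤ t) = 2 · P(B_t ≥ b). Since B_t ~ N(0, t), P(B_t ≥ 3.5) = 1 − Φ(3.5/√t) = 1 − Φ(3.5/√14.47) = 1 − Φ(0.9201) ≈ 0.17876. Doubling: P(τ_{3.5} ≤ 14.47) ≈ 2 · 0.17876 = 0.35752 ≈ 0.3575.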